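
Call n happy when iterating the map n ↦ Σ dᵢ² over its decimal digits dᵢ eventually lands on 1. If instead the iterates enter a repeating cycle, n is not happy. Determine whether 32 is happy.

happy

32 → 3² + 2² = 9 + 4 = 13
13 → 1² + 3² = 1 + 9 = 10
10 → 1² + 0² = 1 + 0 = 1  — reached 1.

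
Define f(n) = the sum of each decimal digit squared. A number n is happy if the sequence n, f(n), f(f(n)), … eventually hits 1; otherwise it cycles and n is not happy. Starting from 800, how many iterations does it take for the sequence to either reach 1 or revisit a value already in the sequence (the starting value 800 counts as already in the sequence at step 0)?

13

800 → 8² + 0² + 0² = 64
64 → 6² + 4² = 52
52 → 5² + 2² = 29
29 → 2² + 9² = 85
85 → 8² + 5² = 89
89 → 8² + 9² = 145
145 → 1² + 4² + 5² = 42
42 → 4² + 2² = 20
20 → 2² + 0² = 4
4 → 4² = 16
16 → 1² + 6² = 37
37 → 3² + 7² = 58
58 → 5² + 8² = 89  — 89 repeats.
That took 13 steps.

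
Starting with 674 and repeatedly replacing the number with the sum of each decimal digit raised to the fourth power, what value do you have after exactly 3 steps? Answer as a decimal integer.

674 → 3953
3953 → 7348
7348 → 6834

6834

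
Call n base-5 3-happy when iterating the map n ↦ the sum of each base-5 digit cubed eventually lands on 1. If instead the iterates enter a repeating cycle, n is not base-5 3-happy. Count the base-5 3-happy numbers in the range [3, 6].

1

3: 3 → 27 → 9 → 65 → 35 → 9  — not base-5 3-happy
4: 4 → 64 → 80 → 28 → 28  — not base-5 3-happy
5: 5 → 1  — base-5 3-happy
6: 6 → 2 → 8 → 28 → 28  — not base-5 3-happy
base-5 3-happy: 5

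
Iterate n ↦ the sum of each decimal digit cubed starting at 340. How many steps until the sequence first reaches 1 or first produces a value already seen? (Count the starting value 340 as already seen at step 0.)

340 → 3³ + 4³ + 0³ = 91
91 → 9³ + 1³ = 730
730 → 7³ + 3³ + 0³ = 370
370 → 3³ + 7³ + 0³ = 370  — 370 repeats.
That took 4 steps.

4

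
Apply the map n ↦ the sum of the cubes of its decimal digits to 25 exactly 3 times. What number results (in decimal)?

25 → 133
133 → 55
55 → 250

250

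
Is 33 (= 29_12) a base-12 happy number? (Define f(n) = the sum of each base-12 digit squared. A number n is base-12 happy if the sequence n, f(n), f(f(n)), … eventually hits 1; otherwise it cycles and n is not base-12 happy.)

33 = (2,9)_12 → 2² + 9² = 85
85 = (7,1)_12 → 7² + 1² = 50
50 = (4,2)_12 → 4² + 2² = 20
20 = (1,8)_12 → 1² + 8² = 65
65 = (5,5)_12 → 5² + 5² = 50  — 50 already seen; the sequence cycles without reaching 1.

not base-12 happy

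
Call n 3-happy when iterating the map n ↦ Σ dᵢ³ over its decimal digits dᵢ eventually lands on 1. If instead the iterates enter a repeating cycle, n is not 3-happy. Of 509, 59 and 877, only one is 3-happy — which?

509: 509 → 854 → 701 → 344 → 155 → 251 → 134 → 92 → 737 → 713 → 371 → 371  — repeats 371 (not 3-happy)
59: 59 → 854 → 701 → 344 → 155 → 251 → 134 → 92 → 737 → 713 → 371 → 371  — repeats 371 (not 3-happy)
877: 877 → 1198 → 1243 → 100 → 1  — reaches 1 (3-happy)

877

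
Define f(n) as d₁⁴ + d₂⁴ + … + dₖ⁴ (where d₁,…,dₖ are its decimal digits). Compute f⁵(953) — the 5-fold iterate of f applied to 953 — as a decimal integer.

3027

953 → 9⁴ + 5⁴ + 3⁴ = 7267
7267 → 7⁴ + 2⁴ + 6⁴ + 7⁴ = 6114
6114 → 6⁴ + 1⁴ + 1⁴ + 4⁴ = 1554
1554 → 1⁴ + 5⁴ + 5⁴ + 4⁴ = 1507
1507 → 1⁴ + 5⁴ + 0⁴ + 7⁴ = 3027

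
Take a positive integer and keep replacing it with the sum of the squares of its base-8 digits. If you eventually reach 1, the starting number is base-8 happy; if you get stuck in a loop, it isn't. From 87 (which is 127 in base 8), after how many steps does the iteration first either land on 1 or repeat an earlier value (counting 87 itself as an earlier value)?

6

87 = (1,2,7)_8 → 1² + 2² + 7² = 54
54 = (6,6)_8 → 6² + 6² = 72
72 = (1,1,0)_8 → 1² + 1² + 0² = 2
2 = (2)_8 → 2² = 4
4 = (4)_8 → 4² = 16
16 = (2,0)_8 → 2² + 0² = 4  — 4 repeats.
That took 6 steps.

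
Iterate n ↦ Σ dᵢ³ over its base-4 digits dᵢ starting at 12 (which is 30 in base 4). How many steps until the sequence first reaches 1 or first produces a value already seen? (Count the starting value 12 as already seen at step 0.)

4

12 = (3,0)_4 → 3³ + 0³ = 27
27 = (1,2,3)_4 → 1³ + 2³ + 3³ = 36
36 = (2,1,0)_4 → 2³ + 1³ + 0³ = 9
9 = (2,1)_4 → 2³ + 1³ = 9  — 9 repeats.
That took 4 steps.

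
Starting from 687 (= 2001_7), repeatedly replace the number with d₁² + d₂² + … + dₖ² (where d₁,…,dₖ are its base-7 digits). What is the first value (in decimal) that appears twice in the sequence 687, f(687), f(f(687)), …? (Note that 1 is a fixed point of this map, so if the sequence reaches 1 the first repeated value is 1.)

687 = (2,0,0,1)_7 → 5
5 = (5)_7 → 25
25 = (3,4)_7 → 25  — 25 already appeared earlier.

25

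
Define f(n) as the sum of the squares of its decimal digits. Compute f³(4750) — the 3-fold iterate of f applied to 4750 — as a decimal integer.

4750 → 4² + 7² + 5² + 0² = 90
90 → 9² + 0² = 81
81 → 8² + 1² = 65

65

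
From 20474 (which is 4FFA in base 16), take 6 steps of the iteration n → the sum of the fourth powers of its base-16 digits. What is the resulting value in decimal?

20474 = (4,15,15,10)_16 → 4⁴ + 15⁴ + 15⁴ + 10⁴ = 111506
111506 = (1,11,3,9,2)_16 → 1⁴ + 11⁴ + 3⁴ + 9⁴ + 2⁴ = 21300
21300 = (5,3,3,4)_16 → 5⁴ + 3⁴ + 3⁴ + 4⁴ = 1043
1043 = (4,1,3)_16 → 4⁴ + 1⁴ + 3⁴ = 338
338 = (1,5,2)_16 → 1⁴ + 5⁴ + 2⁴ = 642
642 = (2,8,2)_16 → 2⁴ + 8⁴ + 2⁴ = 4128

4128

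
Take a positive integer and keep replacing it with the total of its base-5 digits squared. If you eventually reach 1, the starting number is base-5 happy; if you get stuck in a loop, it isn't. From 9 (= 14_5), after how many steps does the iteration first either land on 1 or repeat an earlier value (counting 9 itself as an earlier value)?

9 = (1,4)_5 → 1² + 4² = 1 + 16 = 17
17 = (3,2)_5 → 3² + 2² = 9 + 4 = 13
13 = (2,3)_5 → 2² + 3² = 4 + 9 = 13  — 13 repeats.
That took 3 steps.

3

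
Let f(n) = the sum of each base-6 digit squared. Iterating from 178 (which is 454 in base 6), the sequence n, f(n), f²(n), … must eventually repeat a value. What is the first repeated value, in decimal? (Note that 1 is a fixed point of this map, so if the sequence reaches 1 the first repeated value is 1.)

17

178 = (4,5,4)_6 → 4² + 5² + 4² = 57
57 = (1,3,3)_6 → 1² + 3² + 3² = 19
19 = (3,1)_6 → 3² + 1² = 10
10 = (1,4)_6 → 1² + 4² = 17
17 = (2,5)_6 → 2² + 5² = 29
29 = (4,5)_6 → 4² + 5² = 41
41 = (1,0,5)_6 → 1² + 0² + 5² = 26
26 = (4,2)_6 → 4² + 2² = 20
20 = (3,2)_6 → 3² + 2² = 13
13 = (2,1)_6 → 2² + 1² = 5
5 = (5)_6 → 5² = 25
25 = (4,1)_6 → 4² + 1² = 17  — 17 already appeared earlier.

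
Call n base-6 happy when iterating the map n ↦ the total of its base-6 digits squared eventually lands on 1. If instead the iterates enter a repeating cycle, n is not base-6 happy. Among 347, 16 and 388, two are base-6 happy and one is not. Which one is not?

347: 347 → 44 → 6 → 1  — reaches 1 (base-6 happy)
16: 16 → 20 → 13 → 5 → 25 → 17 → 29 → 41 → 26 → 20  — repeats 20 (not base-6 happy)
388: 388 → 49 → 6 → 1  — reaches 1 (base-6 happy)

16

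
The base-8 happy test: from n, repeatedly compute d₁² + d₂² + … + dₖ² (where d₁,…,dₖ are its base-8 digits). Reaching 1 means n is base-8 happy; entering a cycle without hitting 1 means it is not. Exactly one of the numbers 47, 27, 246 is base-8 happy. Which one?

47: 47 → 74 → 6 → 36 → 32 → 16 → 4 → 16  — repeats 16 (not base-8 happy)
27: 27 → 18 → 8 → 1  — reaches 1 (base-8 happy)
246: 246 → 81 → 6 → 36 → 32 → 16 → 4 → 16  — repeats 16 (not base-8 happy)

27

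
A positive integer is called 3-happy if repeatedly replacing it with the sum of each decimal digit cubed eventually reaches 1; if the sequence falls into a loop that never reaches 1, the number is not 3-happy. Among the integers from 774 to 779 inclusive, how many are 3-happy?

774: 774 → 750 → 468 → 792 → 1080 → 513 → 153 → 153  — not 3-happy
775: 775 → 811 → 514 → 190 → 730 → 370 → 370  — not 3-happy
776: 776 → 902 → 737 → 713 → 371 → 371  — not 3-happy
777: 777 → 1029 → 738 → 882 → 1032 → 36 → 243 → 99 → 1458 → 702 → 351 → 153 → 153  — not 3-happy
778: 778 → 1198 → 1243 → 100 → 1  — 3-happy
779: 779 → 1415 → 191 → 731 → 371 → 371  — not 3-happy
3-happy: 778

1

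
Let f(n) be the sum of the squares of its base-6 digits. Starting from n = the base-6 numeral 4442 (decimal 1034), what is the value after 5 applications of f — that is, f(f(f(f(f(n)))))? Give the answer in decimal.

1034 = (4,4,4,2)_6 → 4² + 4² + 4² + 2² = 52
52 = (1,2,4)_6 → 1² + 2² + 4² = 21
21 = (3,3)_6 → 3² + 3² = 18
18 = (3,0)_6 → 3² + 0² = 9
9 = (1,3)_6 → 1² + 3² = 10

10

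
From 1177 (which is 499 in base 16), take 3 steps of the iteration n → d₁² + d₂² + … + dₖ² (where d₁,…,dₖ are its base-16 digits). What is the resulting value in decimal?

218

1177 = (4,9,9)_16 → 178
178 = (11,2)_16 → 125
125 = (7,13)_16 → 218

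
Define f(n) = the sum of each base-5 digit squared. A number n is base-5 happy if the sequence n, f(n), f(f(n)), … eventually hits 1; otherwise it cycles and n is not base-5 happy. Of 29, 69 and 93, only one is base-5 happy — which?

29: 29 → 17 → 13 → 13  — repeats 13 (not base-5 happy)
69: 69 → 29 → 17 → 13 → 13  — repeats 13 (not base-5 happy)
93: 93 → 27 → 5 → 1  — reaches 1 (base-5 happy)

93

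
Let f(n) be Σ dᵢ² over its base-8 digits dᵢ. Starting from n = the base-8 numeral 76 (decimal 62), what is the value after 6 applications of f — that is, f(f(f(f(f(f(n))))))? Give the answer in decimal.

62 = (7,6)_8 → 7² + 6² = 85
85 = (1,2,5)_8 → 1² + 2² + 5² = 30
30 = (3,6)_8 → 3² + 6² = 45
45 = (5,5)_8 → 5² + 5² = 50
50 = (6,2)_8 → 6² + 2² = 40
40 = (5,0)_8 → 5² + 0² = 25

25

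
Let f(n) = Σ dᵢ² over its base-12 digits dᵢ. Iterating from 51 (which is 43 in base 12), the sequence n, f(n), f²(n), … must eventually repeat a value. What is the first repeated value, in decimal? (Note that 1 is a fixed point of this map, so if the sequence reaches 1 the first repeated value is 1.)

51 = (4,3)_12 → 4² + 3² = 25
25 = (2,1)_12 → 2² + 1² = 5
5 = (5)_12 → 5² = 25  — 25 already appeared earlier.

25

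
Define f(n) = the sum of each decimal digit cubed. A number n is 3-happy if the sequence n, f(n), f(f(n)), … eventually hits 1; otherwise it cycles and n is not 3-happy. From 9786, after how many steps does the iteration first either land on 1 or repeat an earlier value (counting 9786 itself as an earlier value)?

9786 → 9³ + 7³ + 8³ + 6³ = 729 + 343 + 512 + 216 = 1800
1800 → 1³ + 8³ + 0³ + 0³ = 1 + 512 + 0 + 0 = 513
513 → 5³ + 1³ + 3³ = 125 + 1 + 27 = 153
153 → 1³ + 5³ + 3³ = 1 + 125 + 27 = 153  — 153 repeats.
That took 4 steps.

4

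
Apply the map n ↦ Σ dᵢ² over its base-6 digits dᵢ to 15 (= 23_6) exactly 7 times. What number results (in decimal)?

26

15 = (2,3)_6 → 2² + 3² = 13
13 = (2,1)_6 → 2² + 1² = 5
5 = (5)_6 → 5² = 25
25 = (4,1)_6 → 4² + 1² = 17
17 = (2,5)_6 → 2² + 5² = 29
29 = (4,5)_6 → 4² + 5² = 41
41 = (1,0,5)_6 → 1² + 0² + 5² = 26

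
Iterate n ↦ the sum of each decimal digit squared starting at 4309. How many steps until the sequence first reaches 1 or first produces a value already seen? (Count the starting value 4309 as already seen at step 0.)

4309 → 4² + 3² + 0² + 9² = 16 + 9 + 0 + 81 = 106
106 → 1² + 0² + 6² = 1 + 0 + 36 = 37
37 → 3² + 7² = 9 + 49 = 58
58 → 5² + 8² = 25 + 64 = 89
89 → 8² + 9² = 64 + 81 = 145
145 → 1² + 4² + 5² = 1 + 16 + 25 = 42
42 → 4² + 2² = 16 + 4 = 20
20 → 2² + 0² = 4 + 0 = 4
4 → 4² = 16
16 → 1² + 6² = 1 + 36 = 37  — 37 repeats.
That took 10 steps.

10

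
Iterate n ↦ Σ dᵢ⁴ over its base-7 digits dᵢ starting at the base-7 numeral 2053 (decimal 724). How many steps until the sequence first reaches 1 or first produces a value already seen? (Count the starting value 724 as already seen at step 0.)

7

724 = (2,0,5,3)_7 → 2⁴ + 0⁴ + 5⁴ + 3⁴ = 16 + 0 + 625 + 81 = 722
722 = (2,0,5,1)_7 → 2⁴ + 0⁴ + 5⁴ + 1⁴ = 16 + 0 + 625 + 1 = 642
642 = (1,6,0,5)_7 → 1⁴ + 6⁴ + 0⁴ + 5⁴ = 1 + 1296 + 0 + 625 = 1922
1922 = (5,4,1,4)_7 → 5⁴ + 4⁴ + 1⁴ + 4⁴ = 625 + 256 + 1 + 256 = 1138
1138 = (3,2,1,4)_7 → 3⁴ + 2⁴ + 1⁴ + 4⁴ = 81 + 16 + 1 + 256 = 354
354 = (1,0,1,4)_7 → 1⁴ + 0⁴ + 1⁴ + 4⁴ = 1 + 0 + 1 + 256 = 258
258 = (5,1,6)_7 → 5⁴ + 1⁴ + 6⁴ = 625 + 1 + 1296 = 1922  — 1922 repeats.
That took 7 steps.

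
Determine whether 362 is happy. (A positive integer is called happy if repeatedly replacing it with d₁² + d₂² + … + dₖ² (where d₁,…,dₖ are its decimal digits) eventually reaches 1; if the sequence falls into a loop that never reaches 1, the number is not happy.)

happy

362 → 3² + 6² + 2² = 9 + 36 + 4 = 49
49 → 4² + 9² = 16 + 81 = 97
97 → 9² + 7² = 81 + 49 = 130
130 → 1² + 3² + 0² = 1 + 9 + 0 = 10
10 → 1² + 0² = 1 + 0 = 1  — reached 1.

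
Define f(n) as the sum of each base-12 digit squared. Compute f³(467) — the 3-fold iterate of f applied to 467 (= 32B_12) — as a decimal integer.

467 = (3,2,11)_12 → 3² + 2² + 11² = 134
134 = (11,2)_12 → 11² + 2² = 125
125 = (10,5)_12 → 10² + 5² = 125

125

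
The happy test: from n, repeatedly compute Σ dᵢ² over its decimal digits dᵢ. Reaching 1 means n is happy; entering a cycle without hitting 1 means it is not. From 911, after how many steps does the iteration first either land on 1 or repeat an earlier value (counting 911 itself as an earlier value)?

911 → 9² + 1² + 1² = 81 + 1 + 1 = 83
83 → 8² + 3² = 64 + 9 = 73
73 → 7² + 3² = 49 + 9 = 58
58 → 5² + 8² = 25 + 64 = 89
89 → 8² + 9² = 64 + 81 = 145
145 → 1² + 4² + 5² = 1 + 16 + 25 = 42
42 → 4² + 2² = 16 + 4 = 20
20 → 2² + 0² = 4 + 0 = 4
4 → 4² = 16
16 → 1² + 6² = 1 + 36 = 37
37 → 3² + 7² = 9 + 49 = 58  — 58 repeats.
That took 11 steps.

11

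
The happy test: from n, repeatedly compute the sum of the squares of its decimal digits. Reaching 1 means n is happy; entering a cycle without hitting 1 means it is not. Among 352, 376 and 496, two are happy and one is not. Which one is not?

352: 352 → 38 → 73 → 58 → 89 → 145 → 42 → 20 → 4 → 16 → 37 → 58  — repeats 58 (not happy)
376: 376 → 94 → 97 → 130 → 10 → 1  — reaches 1 (happy)
496: 496 → 133 → 19 → 82 → 68 → 100 → 1  — reaches 1 (happy)

352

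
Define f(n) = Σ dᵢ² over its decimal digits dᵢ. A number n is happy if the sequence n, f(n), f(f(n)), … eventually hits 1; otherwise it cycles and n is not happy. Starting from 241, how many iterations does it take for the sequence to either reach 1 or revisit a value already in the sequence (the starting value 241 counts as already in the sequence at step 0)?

241 → 2² + 4² + 1² = 4 + 16 + 1 = 21
21 → 2² + 1² = 4 + 1 = 5
5 → 5² = 25
25 → 2² + 5² = 4 + 25 = 29
29 → 2² + 9² = 4 + 81 = 85
85 → 8² + 5² = 64 + 25 = 89
89 → 8² + 9² = 64 + 81 = 145
145 → 1² + 4² + 5² = 1 + 16 + 25 = 42
42 → 4² + 2² = 16 + 4 = 20
20 → 2² + 0² = 4 + 0 = 4
4 → 4² = 16
16 → 1² + 6² = 1 + 36 = 37
37 → 3² + 7² = 9 + 49 = 58
58 → 5² + 8² = 25 + 64 = 89  — 89 repeats.
That took 14 steps.

14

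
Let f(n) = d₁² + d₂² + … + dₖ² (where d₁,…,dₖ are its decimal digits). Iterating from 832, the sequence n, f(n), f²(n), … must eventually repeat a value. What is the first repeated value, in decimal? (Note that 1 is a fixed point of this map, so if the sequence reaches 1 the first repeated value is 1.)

145

832 → 8² + 3² + 2² = 64 + 9 + 4 = 77
77 → 7² + 7² = 49 + 49 = 98
98 → 9² + 8² = 81 + 64 = 145
145 → 1² + 4² + 5² = 1 + 16 + 25 = 42
42 → 4² + 2² = 16 + 4 = 20
20 → 2² + 0² = 4 + 0 = 4
4 → 4² = 16
16 → 1² + 6² = 1 + 36 = 37
37 → 3² + 7² = 9 + 49 = 58
58 → 5² + 8² = 25 + 64 = 89
89 → 8² + 9² = 64 + 81 = 145  — 145 already appeared earlier.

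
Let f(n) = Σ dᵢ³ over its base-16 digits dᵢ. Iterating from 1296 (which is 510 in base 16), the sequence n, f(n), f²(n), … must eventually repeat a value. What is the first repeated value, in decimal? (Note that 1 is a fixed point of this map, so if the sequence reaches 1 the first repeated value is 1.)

1296 = (5,1,0)_16 → 5³ + 1³ + 0³ = 125 + 1 + 0 = 126
126 = (7,14)_16 → 7³ + 14³ = 343 + 2744 = 3087
3087 = (12,0,15)_16 → 12³ + 0³ + 15³ = 1728 + 0 + 3375 = 5103
5103 = (1,3,14,15)_16 → 1³ + 3³ + 14³ + 15³ = 1 + 27 + 2744 + 3375 = 6147
6147 = (1,8,0,3)_16 → 1³ + 8³ + 0³ + 3³ = 1 + 512 + 0 + 27 = 540
540 = (2,1,12)_16 → 2³ + 1³ + 12³ = 8 + 1 + 1728 = 1737
1737 = (6,12,9)_16 → 6³ + 12³ + 9³ = 216 + 1728 + 729 = 2673
2673 = (10,7,1)_16 → 10³ + 7³ + 1³ = 1000 + 343 + 1 = 1344
1344 = (5,4,0)_16 → 5³ + 4³ + 0³ = 125 + 64 + 0 = 189
189 = (11,13)_16 → 11³ + 13³ = 1331 + 2197 = 3528
3528 = (13,12,8)_16 → 13³ + 12³ + 8³ = 2197 + 1728 + 512 = 4437
4437 = (1,1,5,5)_16 → 1³ + 1³ + 5³ + 5³ = 1 + 1 + 125 + 125 = 252
252 = (15,12)_16 → 15³ + 12³ = 3375 + 1728 = 5103  — 5103 already appeared earlier.

5103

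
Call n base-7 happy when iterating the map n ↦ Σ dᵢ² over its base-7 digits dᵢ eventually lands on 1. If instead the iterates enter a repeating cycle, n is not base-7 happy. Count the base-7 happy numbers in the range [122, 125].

1

122: 122 → 22 → 10 → 10  — not base-7 happy
123: 123 → 29 → 17 → 13 → 37 → 29  — not base-7 happy
124: 124 → 38 → 34 → 52 → 10 → 10  — not base-7 happy
125: 125 → 49 → 1  — base-7 happy
base-7 happy: 125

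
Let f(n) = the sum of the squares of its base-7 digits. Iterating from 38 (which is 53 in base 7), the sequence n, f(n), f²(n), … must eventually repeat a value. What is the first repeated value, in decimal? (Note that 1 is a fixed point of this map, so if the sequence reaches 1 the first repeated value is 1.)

10

38 = (5,3)_7 → 5² + 3² = 25 + 9 = 34
34 = (4,6)_7 → 4² + 6² = 16 + 36 = 52
52 = (1,0,3)_7 → 1² + 0² + 3² = 1 + 0 + 9 = 10
10 = (1,3)_7 → 1² + 3² = 1 + 9 = 10  — 10 already appeared earlier.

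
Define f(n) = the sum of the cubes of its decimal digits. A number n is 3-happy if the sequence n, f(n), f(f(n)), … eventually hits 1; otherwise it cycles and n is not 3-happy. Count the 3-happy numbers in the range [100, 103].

1

100: 100 → 1  (reaches 1)
101: 101 → 2 → 8 → 512 → 134 → 92 → 737 → 713 → 371 → 371  (repeats 371)
102: 102 → 9 → 729 → 1080 → 513 → 153 → 153  (repeats 153)
103: 103 → 28 → 520 → 133 → 55 → 250 → 133  (repeats 133)
3-happy: 100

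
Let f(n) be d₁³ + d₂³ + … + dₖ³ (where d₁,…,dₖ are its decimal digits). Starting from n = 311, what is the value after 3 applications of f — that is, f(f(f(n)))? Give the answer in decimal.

311 → 29
29 → 737
737 → 713

713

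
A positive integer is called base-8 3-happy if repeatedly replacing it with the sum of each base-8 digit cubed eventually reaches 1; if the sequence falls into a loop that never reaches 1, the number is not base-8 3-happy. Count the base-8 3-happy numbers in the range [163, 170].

163: 163 → 99 → 92 → 92  — not base-8 3-happy
164: 164 → 136 → 9 → 2 → 8 → 1  — base-8 3-happy
165: 165 → 197 → 152 → 35 → 91 → 55 → 559 → 469 → 476 → 434 → 440 → 559  — not base-8 3-happy
166: 166 → 288 → 128 → 8 → 1  — base-8 3-happy
167: 167 → 415 → 586 → 11 → 28 → 91 → 55 → 559 → 469 → 476 → 434 → 440 → 559  — not base-8 3-happy
168: 168 → 133 → 133  — not base-8 3-happy
169: 169 → 134 → 224 → 91 → 55 → 559 → 469 → 476 → 434 → 440 → 559  — not base-8 3-happy
170: 170 → 141 → 134 → 224 → 91 → 55 → 559 → 469 → 476 → 434 → 440 → 559  — not base-8 3-happy
base-8 3-happy: 164, 166

2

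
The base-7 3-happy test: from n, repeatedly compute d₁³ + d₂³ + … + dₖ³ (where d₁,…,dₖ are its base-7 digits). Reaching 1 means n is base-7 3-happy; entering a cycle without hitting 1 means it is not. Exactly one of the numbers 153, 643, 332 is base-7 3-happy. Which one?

153: 153 → 243 → 405 → 219 → 99 → 9 → 9  — repeats 9 (not base-7 3-happy)
643: 643 → 433 → 343 → 1  — reaches 1 (base-7 3-happy)
332: 332 → 368 → 92 → 218 → 92  — repeats 92 (not base-7 3-happy)

643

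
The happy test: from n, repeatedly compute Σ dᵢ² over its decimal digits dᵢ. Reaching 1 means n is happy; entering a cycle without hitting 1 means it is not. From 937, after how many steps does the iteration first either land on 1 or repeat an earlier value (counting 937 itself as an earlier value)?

937 → 9² + 3² + 7² = 81 + 9 + 49 = 139
139 → 1² + 3² + 9² = 1 + 9 + 81 = 91
91 → 9² + 1² = 81 + 1 = 82
82 → 8² + 2² = 64 + 4 = 68
68 → 6² + 8² = 36 + 64 = 100
100 → 1² + 0² + 0² = 1 + 0 + 0 = 1  — reached 1.
That took 6 steps.

6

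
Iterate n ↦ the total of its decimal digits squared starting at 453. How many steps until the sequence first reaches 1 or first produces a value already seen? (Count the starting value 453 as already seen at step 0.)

453 → 50
50 → 25
25 → 29
29 → 85
85 → 89
89 → 145
145 → 42
42 → 20
20 → 4
4 → 16
16 → 37
37 → 58
58 → 89  — 89 repeats.
That took 13 steps.

13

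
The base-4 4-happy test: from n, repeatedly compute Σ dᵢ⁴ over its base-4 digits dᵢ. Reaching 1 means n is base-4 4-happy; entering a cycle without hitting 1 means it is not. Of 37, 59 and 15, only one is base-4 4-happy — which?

37: 37 → 18 → 17 → 2 → 16 → 1  — reaches 1 (base-4 4-happy)
59: 59 → 178 → 113 → 83 → 83  — repeats 83 (not base-4 4-happy)
15: 15 → 162 → 48 → 81 → 3 → 81  — repeats 81 (not base-4 4-happy)

37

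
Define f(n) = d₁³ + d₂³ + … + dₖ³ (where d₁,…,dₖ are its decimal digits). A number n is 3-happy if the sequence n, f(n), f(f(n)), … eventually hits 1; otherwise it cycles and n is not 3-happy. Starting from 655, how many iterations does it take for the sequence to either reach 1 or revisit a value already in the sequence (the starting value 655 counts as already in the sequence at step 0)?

6

655 → 6³ + 5³ + 5³ = 466
466 → 4³ + 6³ + 6³ = 496
496 → 4³ + 9³ + 6³ = 1009
1009 → 1³ + 0³ + 0³ + 9³ = 730
730 → 7³ + 3³ + 0³ = 370
370 → 3³ + 7³ + 0³ = 370  — 370 repeats.
That took 6 steps.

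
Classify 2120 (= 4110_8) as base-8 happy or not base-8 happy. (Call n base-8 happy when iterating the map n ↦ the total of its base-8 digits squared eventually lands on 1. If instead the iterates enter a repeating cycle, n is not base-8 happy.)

base-8 happy

2120 = (4,1,1,0)_8 → 4² + 1² + 1² + 0² = 18
18 = (2,2)_8 → 2² + 2² = 8
8 = (1,0)_8 → 1² + 0² = 1  — reached 1.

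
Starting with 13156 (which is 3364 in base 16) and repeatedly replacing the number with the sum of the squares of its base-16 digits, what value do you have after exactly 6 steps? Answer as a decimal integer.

13156 = (3,3,6,4)_16 → 3² + 3² + 6² + 4² = 9 + 9 + 36 + 16 = 70
70 = (4,6)_16 → 4² + 6² = 16 + 36 = 52
52 = (3,4)_16 → 3² + 4² = 9 + 16 = 25
25 = (1,9)_16 → 1² + 9² = 1 + 81 = 82
82 = (5,2)_16 → 5² + 2² = 25 + 4 = 29
29 = (1,13)_16 → 1² + 13² = 1 + 169 = 170

170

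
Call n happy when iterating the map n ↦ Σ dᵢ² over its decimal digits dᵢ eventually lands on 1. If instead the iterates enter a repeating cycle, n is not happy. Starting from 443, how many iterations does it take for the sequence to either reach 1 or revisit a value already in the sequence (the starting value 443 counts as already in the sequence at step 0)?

443 → 4² + 4² + 3² = 16 + 16 + 9 = 41
41 → 4² + 1² = 16 + 1 = 17
17 → 1² + 7² = 1 + 49 = 50
50 → 5² + 0² = 25 + 0 = 25
25 → 2² + 5² = 4 + 25 = 29
29 → 2² + 9² = 4 + 81 = 85
85 → 8² + 5² = 64 + 25 = 89
89 → 8² + 9² = 64 + 81 = 145
145 → 1² + 4² + 5² = 1 + 16 + 25 = 42
42 → 4² + 2² = 16 + 4 = 20
20 → 2² + 0² = 4 + 0 = 4
4 → 4² = 16
16 → 1² + 6² = 1 + 36 = 37
37 → 3² + 7² = 9 + 49 = 58
58 → 5² + 8² = 25 + 64 = 89  — 89 repeats.
That took 15 steps.

15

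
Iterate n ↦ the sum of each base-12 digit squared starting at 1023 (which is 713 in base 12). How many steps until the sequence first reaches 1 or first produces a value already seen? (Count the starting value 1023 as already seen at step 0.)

6

1023 = (7,1,3)_12 → 59
59 = (4,11)_12 → 137
137 = (11,5)_12 → 146
146 = (1,0,2)_12 → 5
5 = (5)_12 → 25
25 = (2,1)_12 → 5  — 5 repeats.
That took 6 steps.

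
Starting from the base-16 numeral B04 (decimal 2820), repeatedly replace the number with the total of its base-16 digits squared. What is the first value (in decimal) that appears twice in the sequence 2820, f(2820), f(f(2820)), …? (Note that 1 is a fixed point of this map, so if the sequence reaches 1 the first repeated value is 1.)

169

2820 = (11,0,4)_16 → 11² + 0² + 4² = 121 + 0 + 16 = 137
137 = (8,9)_16 → 8² + 9² = 64 + 81 = 145
145 = (9,1)_16 → 9² + 1² = 81 + 1 = 82
82 = (5,2)_16 → 5² + 2² = 25 + 4 = 29
29 = (1,13)_16 → 1² + 13² = 1 + 169 = 170
170 = (10,10)_16 → 10² + 10² = 100 + 100 = 200
200 = (12,8)_16 → 12² + 8² = 144 + 64 = 208
208 = (13,0)_16 → 13² + 0² = 169 + 0 = 169
169 = (10,9)_16 → 10² + 9² = 100 + 81 = 181
181 = (11,5)_16 → 11² + 5² = 121 + 25 = 146
146 = (9,2)_16 → 9² + 2² = 81 + 4 = 85
85 = (5,5)_16 → 5² + 5² = 25 + 25 = 50
50 = (3,2)_16 → 3² + 2² = 9 + 4 = 13
13 = (13)_16 → 13² = 169  — 169 already appeared earlier.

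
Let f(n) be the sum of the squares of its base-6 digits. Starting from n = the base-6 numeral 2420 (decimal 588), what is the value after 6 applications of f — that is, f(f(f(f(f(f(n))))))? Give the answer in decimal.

588 = (2,4,2,0)_6 → 2² + 4² + 2² + 0² = 24
24 = (4,0)_6 → 4² + 0² = 16
16 = (2,4)_6 → 2² + 4² = 20
20 = (3,2)_6 → 3² + 2² = 13
13 = (2,1)_6 → 2² + 1² = 5
5 = (5)_6 → 5² = 25

25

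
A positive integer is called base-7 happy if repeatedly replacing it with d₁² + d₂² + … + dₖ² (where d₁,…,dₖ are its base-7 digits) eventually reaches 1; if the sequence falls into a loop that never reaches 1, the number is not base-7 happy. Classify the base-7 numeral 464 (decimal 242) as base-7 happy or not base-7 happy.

not base-7 happy

242 = (4,6,4)_7 → 4² + 6² + 4² = 68
68 = (1,2,5)_7 → 1² + 2² + 5² = 30
30 = (4,2)_7 → 4² + 2² = 20
20 = (2,6)_7 → 2² + 6² = 40
40 = (5,5)_7 → 5² + 5² = 50
50 = (1,0,1)_7 → 1² + 0² + 1² = 2
2 = (2)_7 → 2² = 4
4 = (4)_7 → 4² = 16
16 = (2,2)_7 → 2² + 2² = 8
8 = (1,1)_7 → 1² + 1² = 2  — 2 already seen; the sequence cycles without reaching 1.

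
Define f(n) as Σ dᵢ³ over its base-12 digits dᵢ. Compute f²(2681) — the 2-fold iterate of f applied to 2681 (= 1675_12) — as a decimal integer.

794

2681 = (1,6,7,5)_12 → 1³ + 6³ + 7³ + 5³ = 685
685 = (4,9,1)_12 → 4³ + 9³ + 1³ = 794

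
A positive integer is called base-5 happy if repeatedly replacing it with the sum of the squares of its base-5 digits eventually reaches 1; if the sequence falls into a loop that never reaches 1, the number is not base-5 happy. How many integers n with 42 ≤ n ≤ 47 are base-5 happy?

42: 42 → 14 → 20 → 16 → 10 → 4 → 16  (repeats 16)
43: 43 → 19 → 25 → 1  (reaches 1)
44: 44 → 26 → 2 → 4 → 16 → 10 → 4  (repeats 4)
45: 45 → 17 → 13 → 13  (repeats 13)
46: 46 → 18 → 18  (repeats 18)
47: 47 → 21 → 17 → 13 → 13  (repeats 13)
base-5 happy: 43

1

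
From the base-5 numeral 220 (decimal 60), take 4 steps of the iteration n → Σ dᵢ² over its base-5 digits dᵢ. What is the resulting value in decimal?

16

60 = (2,2,0)_5 → 8
8 = (1,3)_5 → 10
10 = (2,0)_5 → 4
4 = (4)_5 → 16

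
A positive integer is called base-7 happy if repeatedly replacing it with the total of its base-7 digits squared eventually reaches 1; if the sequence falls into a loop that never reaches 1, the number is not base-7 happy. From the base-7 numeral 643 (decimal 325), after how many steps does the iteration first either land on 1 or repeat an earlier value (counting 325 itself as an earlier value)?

4

325 = (6,4,3)_7 → 61
61 = (1,1,5)_7 → 27
27 = (3,6)_7 → 45
45 = (6,3)_7 → 45  — 45 repeats.
That took 4 steps.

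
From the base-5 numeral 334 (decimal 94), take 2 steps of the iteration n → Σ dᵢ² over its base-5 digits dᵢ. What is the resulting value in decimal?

94 = (3,3,4)_5 → 3² + 3² + 4² = 34
34 = (1,1,4)_5 → 1² + 1² + 4² = 18

18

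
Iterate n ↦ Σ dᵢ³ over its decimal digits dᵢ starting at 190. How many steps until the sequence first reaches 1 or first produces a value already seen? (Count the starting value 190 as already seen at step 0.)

3

190 → 1³ + 9³ + 0³ = 1 + 729 + 0 = 730
730 → 7³ + 3³ + 0³ = 343 + 27 + 0 = 370
370 → 3³ + 7³ + 0³ = 27 + 343 + 0 = 370  — 370 repeats.
That took 3 steps.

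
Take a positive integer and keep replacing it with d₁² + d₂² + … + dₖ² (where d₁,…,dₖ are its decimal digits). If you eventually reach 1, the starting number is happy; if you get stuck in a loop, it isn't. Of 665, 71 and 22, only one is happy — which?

665: 665 → 97 → 130 → 10 → 1  — reaches 1 (happy)
71: 71 → 50 → 25 → 29 → 85 → 89 → 145 → 42 → 20 → 4 → 16 → 37 → 58 → 89  — repeats 89 (not happy)
22: 22 → 8 → 64 → 52 → 29 → 85 → 89 → 145 → 42 → 20 → 4 → 16 → 37 → 58 → 89  — repeats 89 (not happy)

665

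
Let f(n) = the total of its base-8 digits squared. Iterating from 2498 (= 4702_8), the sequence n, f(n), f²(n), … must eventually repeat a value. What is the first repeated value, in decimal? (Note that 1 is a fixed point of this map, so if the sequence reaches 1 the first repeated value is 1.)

2498 = (4,7,0,2)_8 → 4² + 7² + 0² + 2² = 69
69 = (1,0,5)_8 → 1² + 0² + 5² = 26
26 = (3,2)_8 → 3² + 2² = 13
13 = (1,5)_8 → 1² + 5² = 26  — 26 already appeared earlier.

26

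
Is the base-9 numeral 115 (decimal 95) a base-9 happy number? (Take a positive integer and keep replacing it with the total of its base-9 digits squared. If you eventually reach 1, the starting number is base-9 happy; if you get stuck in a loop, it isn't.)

95 = (1,1,5)_9 → 27
27 = (3,0)_9 → 9
9 = (1,0)_9 → 1  — reached 1.

base-9 happy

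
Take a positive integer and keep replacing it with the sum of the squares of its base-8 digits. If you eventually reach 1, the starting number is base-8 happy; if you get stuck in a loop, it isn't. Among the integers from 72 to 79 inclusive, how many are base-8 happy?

2

72: 72 → 2 → 4 → 16 → 4  — not base-8 happy
73: 73 → 3 → 9 → 2 → 4 → 16 → 4  — not base-8 happy
74: 74 → 6 → 36 → 32 → 16 → 4 → 16  — not base-8 happy
75: 75 → 11 → 10 → 5 → 25 → 10  — not base-8 happy
76: 76 → 18 → 8 → 1  — base-8 happy
77: 77 → 27 → 18 → 8 → 1  — base-8 happy
78: 78 → 38 → 52 → 52  — not base-8 happy
79: 79 → 51 → 45 → 50 → 40 → 25 → 10 → 5 → 25  — not base-8 happy
base-8 happy: 76, 77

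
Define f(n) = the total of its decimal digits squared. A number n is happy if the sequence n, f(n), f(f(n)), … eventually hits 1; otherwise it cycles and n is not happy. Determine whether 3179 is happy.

not happy

3179 → 140
140 → 17
17 → 50
50 → 25
25 → 29
29 → 85
85 → 89
89 → 145
145 → 42
42 → 20
20 → 4
4 → 16
16 → 37
37 → 58
58 → 89  — 89 already seen; the sequence cycles without reaching 1.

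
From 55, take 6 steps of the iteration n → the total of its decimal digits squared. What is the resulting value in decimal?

55 → 5² + 5² = 50
50 → 5² + 0² = 25
25 → 2² + 5² = 29
29 → 2² + 9² = 85
85 → 8² + 5² = 89
89 → 8² + 9² = 145

145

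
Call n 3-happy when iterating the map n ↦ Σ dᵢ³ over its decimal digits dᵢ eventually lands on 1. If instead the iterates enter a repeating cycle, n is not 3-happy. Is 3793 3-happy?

not 3-happy

3793 → 1126
1126 → 226
226 → 232
232 → 43
43 → 91
91 → 730
730 → 370
370 → 370  — 370 already seen; the sequence cycles without reaching 1.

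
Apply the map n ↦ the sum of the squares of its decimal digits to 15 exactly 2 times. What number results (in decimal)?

40

15 → 1² + 5² = 1 + 25 = 26
26 → 2² + 6² = 4 + 36 = 40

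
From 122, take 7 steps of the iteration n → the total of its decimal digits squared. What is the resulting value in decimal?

122 → 1² + 2² + 2² = 9
9 → 9² = 81
81 → 8² + 1² = 65
65 → 6² + 5² = 61
61 → 6² + 1² = 37
37 → 3² + 7² = 58
58 → 5² + 8² = 89

89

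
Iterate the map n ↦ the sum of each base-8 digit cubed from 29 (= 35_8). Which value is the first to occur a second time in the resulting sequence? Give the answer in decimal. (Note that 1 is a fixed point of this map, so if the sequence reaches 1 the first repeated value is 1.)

29 = (3,5)_8 → 3³ + 5³ = 27 + 125 = 152
152 = (2,3,0)_8 → 2³ + 3³ + 0³ = 8 + 27 + 0 = 35
35 = (4,3)_8 → 4³ + 3³ = 64 + 27 = 91
91 = (1,3,3)_8 → 1³ + 3³ + 3³ = 1 + 27 + 27 = 55
55 = (6,7)_8 → 6³ + 7³ = 216 + 343 = 559
559 = (1,0,5,7)_8 → 1³ + 0³ + 5³ + 7³ = 1 + 0 + 125 + 343 = 469
469 = (7,2,5)_8 → 7³ + 2³ + 5³ = 343 + 8 + 125 = 476
476 = (7,3,4)_8 → 7³ + 3³ + 4³ = 343 + 27 + 64 = 434
434 = (6,6,2)_8 → 6³ + 6³ + 2³ = 216 + 216 + 8 = 440
440 = (6,7,0)_8 → 6³ + 7³ + 0³ = 216 + 343 + 0 = 559  — 559 already appeared earlier.

559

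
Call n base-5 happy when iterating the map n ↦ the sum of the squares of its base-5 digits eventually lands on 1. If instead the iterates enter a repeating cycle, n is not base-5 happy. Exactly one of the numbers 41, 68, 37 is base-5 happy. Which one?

41

41: 41 → 11 → 5 → 1  — reaches 1 (base-5 happy)
68: 68 → 22 → 20 → 16 → 10 → 4 → 16  — repeats 16 (not base-5 happy)
37: 37 → 9 → 17 → 13 → 13  — repeats 13 (not base-5 happy)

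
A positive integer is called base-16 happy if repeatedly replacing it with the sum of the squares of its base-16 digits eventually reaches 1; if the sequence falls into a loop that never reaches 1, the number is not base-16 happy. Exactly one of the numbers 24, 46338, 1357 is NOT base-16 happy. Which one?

24: 24 → 65 → 17 → 2 → 4 → 16 → 1  — reaches 1 (base-16 happy)
46338: 46338 → 150 → 117 → 74 → 116 → 65 → 17 → 2 → 4 → 16 → 1  — reaches 1 (base-16 happy)
1357: 1357 → 210 → 173 → 269 → 170 → 200 → 208 → 169 → 181 → 146 → 85 → 50 → 13 → 169  — repeats 169 (not base-16 happy)

1357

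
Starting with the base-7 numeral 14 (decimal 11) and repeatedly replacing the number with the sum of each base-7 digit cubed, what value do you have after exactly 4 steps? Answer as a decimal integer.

125

11 = (1,4)_7 → 1³ + 4³ = 1 + 64 = 65
65 = (1,2,2)_7 → 1³ + 2³ + 2³ = 1 + 8 + 8 = 17
17 = (2,3)_7 → 2³ + 3³ = 8 + 27 = 35
35 = (5,0)_7 → 5³ + 0³ = 125 + 0 = 125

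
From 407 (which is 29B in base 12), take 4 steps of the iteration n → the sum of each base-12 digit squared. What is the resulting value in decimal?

407 = (2,9,11)_12 → 2² + 9² + 11² = 4 + 81 + 121 = 206
206 = (1,5,2)_12 → 1² + 5² + 2² = 1 + 25 + 4 = 30
30 = (2,6)_12 → 2² + 6² = 4 + 36 = 40
40 = (3,4)_12 → 3² + 4² = 9 + 16 = 25

25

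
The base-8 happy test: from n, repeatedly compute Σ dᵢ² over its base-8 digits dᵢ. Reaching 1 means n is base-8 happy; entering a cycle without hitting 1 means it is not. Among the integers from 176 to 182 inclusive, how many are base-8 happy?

1

176: 176 → 40 → 25 → 10 → 5 → 25  (repeats 25)
177: 177 → 41 → 26 → 13 → 26  (repeats 26)
178: 178 → 44 → 41 → 26 → 13 → 26  (repeats 26)
179: 179 → 49 → 37 → 41 → 26 → 13 → 26  (repeats 26)
180: 180 → 56 → 49 → 37 → 41 → 26 → 13 → 26  (repeats 26)
181: 181 → 65 → 2 → 4 → 16 → 4  (repeats 4)
182: 182 → 76 → 18 → 8 → 1  (reaches 1)
base-8 happy: 182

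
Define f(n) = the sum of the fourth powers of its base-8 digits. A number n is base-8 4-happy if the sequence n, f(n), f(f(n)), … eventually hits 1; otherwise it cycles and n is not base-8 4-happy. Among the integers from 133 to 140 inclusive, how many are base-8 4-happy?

133: 133 → 641 → 18 → 32 → 256 → 256  — not base-8 4-happy
134: 134 → 1312 → 528 → 17 → 17  — not base-8 4-happy
135: 135 → 2417 → 2178 → 288 → 512 → 1  — base-8 4-happy
136: 136 → 17 → 17  — not base-8 4-happy
137: 137 → 18 → 32 → 256 → 256  — not base-8 4-happy
138: 138 → 33 → 257 → 257  — not base-8 4-happy
139: 139 → 98 → 273 → 273  — not base-8 4-happy
140: 140 → 273 → 273  — not base-8 4-happy
base-8 4-happy: 135

1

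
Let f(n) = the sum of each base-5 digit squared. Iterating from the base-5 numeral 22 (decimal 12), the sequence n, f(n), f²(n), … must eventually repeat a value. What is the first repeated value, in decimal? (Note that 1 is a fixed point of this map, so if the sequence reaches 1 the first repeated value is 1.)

12 = (2,2)_5 → 2² + 2² = 8
8 = (1,3)_5 → 1² + 3² = 10
10 = (2,0)_5 → 2² + 0² = 4
4 = (4)_5 → 4² = 16
16 = (3,1)_5 → 3² + 1² = 10  — 10 already appeared earlier.

10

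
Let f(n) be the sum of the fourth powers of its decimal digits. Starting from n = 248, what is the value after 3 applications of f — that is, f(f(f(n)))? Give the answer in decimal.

9603

248 → 4368
4368 → 5729
5729 → 9603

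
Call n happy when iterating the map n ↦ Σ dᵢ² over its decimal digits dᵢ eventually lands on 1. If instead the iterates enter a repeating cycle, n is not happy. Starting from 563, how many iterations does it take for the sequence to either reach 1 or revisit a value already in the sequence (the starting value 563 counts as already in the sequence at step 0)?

6

563 → 5² + 6² + 3² = 25 + 36 + 9 = 70
70 → 7² + 0² = 49 + 0 = 49
49 → 4² + 9² = 16 + 81 = 97
97 → 9² + 7² = 81 + 49 = 130
130 → 1² + 3² + 0² = 1 + 9 + 0 = 10
10 → 1² + 0² = 1 + 0 = 1  — reached 1.
That took 6 steps.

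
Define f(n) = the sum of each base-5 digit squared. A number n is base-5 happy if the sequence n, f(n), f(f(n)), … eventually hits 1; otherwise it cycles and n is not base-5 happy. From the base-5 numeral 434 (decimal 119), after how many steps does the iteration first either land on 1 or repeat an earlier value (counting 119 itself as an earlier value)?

119 = (4,3,4)_5 → 4² + 3² + 4² = 16 + 9 + 16 = 41
41 = (1,3,1)_5 → 1² + 3² + 1² = 1 + 9 + 1 = 11
11 = (2,1)_5 → 2² + 1² = 4 + 1 = 5
5 = (1,0)_5 → 1² + 0² = 1 + 0 = 1  — reached 1.
That took 4 steps.

4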